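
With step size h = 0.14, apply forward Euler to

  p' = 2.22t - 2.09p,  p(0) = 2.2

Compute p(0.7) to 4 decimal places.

0.7151

Euler: p_{n+1} = p_n + h·f(t_n, p_n).
t=0.000000, p=2.200000: f=-4.598000 → p ← 2.200000 + 0.14·(-4.598000) = 1.556280
t=0.140000, p=1.556280: f=-2.941825 → p ← 1.556280 + 0.14·(-2.941825) = 1.144424
t=0.280000, p=1.144424: f=-1.770247 → p ← 1.144424 + 0.14·(-1.770247) = 0.896590
t=0.420000, p=0.896590: f=-0.941473 → p ← 0.896590 + 0.14·(-0.941473) = 0.764784
t=0.560000, p=0.764784: f=-0.355198 → p ← 0.764784 + 0.14·(-0.355198) = 0.715056
p(0.7) ≈ 0.7151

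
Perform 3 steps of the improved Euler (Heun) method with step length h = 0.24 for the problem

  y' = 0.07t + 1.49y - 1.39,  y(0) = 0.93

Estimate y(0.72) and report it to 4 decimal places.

0.9498

Heun: k1 = f(t_n, y_n); k2 = f(t_n + h, y_n + h·k1); y_{n+1} = y_n + (h/2)·(k1 + k2).
t=0.000000, y=0.930000:
  k1 = f(0.000000, 0.930000) = -0.004300
  k2 = f(0.240000, 0.928968) = 0.010962
  y ← 0.930000 + (0.24/2)·(-0.004300 + 0.010962) = 0.930799
t=0.240000, y=0.930799:
  k1 = f(0.240000, 0.930799) = 0.013691
  k2 = f(0.480000, 0.934085) = 0.035387
  y ← 0.930799 + (0.24/2)·(0.013691 + 0.035387) = 0.936689
t=0.480000, y=0.936689:
  k1 = f(0.480000, 0.936689) = 0.039266
  k2 = f(0.720000, 0.946113) = 0.070108
  y ← 0.936689 + (0.24/2)·(0.039266 + 0.070108) = 0.949814
y(0.72) ≈ 0.9498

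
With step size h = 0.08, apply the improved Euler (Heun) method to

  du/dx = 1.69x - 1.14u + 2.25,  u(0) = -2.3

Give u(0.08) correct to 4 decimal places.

-1.9226

Heun: k1 = f(x_n, u_n); k2 = f(x_n + h, u_n + h·k1); u_{n+1} = u_n + (h/2)·(k1 + k2).
x=0.000000, u=-2.300000:
  k1 = f(0.000000, -2.300000) = 4.872000
  k2 = f(0.080000, -1.910240) = 4.562874
  u ← -2.300000 + (0.08/2)·(4.872000 + 4.562874) = -1.922605
u(0.08) ≈ -1.9226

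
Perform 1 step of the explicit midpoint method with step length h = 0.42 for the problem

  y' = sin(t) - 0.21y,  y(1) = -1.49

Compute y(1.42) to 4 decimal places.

Midpoint: k1 = f(t_n, y_n); k2 = f(t_n + h/2, y_n + (h/2)·k1); y_{n+1} = y_n + h·k2.
t=1.000000, y=-1.490000:
  k1 = f(1.000000, -1.490000) = 1.154371
  k2 = f(1.210000, -1.247582) = 1.197608
  y ← -1.490000 + 0.42·1.197608 = -0.987005
y(1.42) ≈ -0.9870

-0.9870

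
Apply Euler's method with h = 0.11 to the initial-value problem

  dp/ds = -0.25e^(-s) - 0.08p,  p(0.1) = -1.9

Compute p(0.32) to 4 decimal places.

Euler: p_{n+1} = p_n + h·f(s_n, p_n).
s=0.100000, p=-1.900000: f=-0.074209 → p ← -1.900000 + 0.11·(-0.074209) = -1.908163
s=0.210000, p=-1.908163: f=-0.049993 → p ← -1.908163 + 0.11·(-0.049993) = -1.913662
p(0.32) ≈ -1.9137

-1.9137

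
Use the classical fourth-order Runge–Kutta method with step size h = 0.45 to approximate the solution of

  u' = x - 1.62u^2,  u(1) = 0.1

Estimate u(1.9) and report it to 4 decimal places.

0.8978

RK4: k1 = f(x_n, u_n); k2 = f(x_n + h/2, u_n + (h/2)·k1); k3 = f(x_n + h/2, u_n + (h/2)·k2); k4 = f(x_n + h, u_n + h·k3); u_{n+1} = u_n + (h/6)·(k1 + 2k2 + 2k3 + k4).
x=1.000000, u=0.100000:
  k1 = f(1.000000, 0.100000) = 0.983800
  k2 = f(1.225000, 0.321355) = 1.057704
  k3 = f(1.225000, 0.337983) = 1.039943
  k4 = f(1.450000, 0.567974) = 0.927396
  u ← 0.100000 + (0.45/6)·(k1 + 2k2 + 2k3 + k4) = 0.557987
x=1.450000, u=0.557987:
  k1 = f(1.450000, 0.557987) = 0.945614
  k2 = f(1.675000, 0.770750) = 0.712630
  k3 = f(1.675000, 0.718329) = 0.839087
  k4 = f(1.900000, 0.935576) = 0.482011
  u ← 0.557987 + (0.45/6)·(k1 + 2k2 + 2k3 + k4) = 0.897816
u(1.9) ≈ 0.8978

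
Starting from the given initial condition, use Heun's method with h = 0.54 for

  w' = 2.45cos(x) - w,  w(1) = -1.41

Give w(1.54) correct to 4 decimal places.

-0.6694

Heun: k1 = f(x_n, w_n); k2 = f(x_n + h, w_n + h·k1); w_{n+1} = w_n + (h/2)·(k1 + k2).
x=1.000000, w=-1.410000:
  k1 = f(1.000000, -1.410000) = 2.733741
  k2 = f(1.540000, 0.066220) = 0.009219
  w ← -1.410000 + (0.54/2)·(2.733741 + 0.009219) = -0.669401
w(1.54) ≈ -0.6694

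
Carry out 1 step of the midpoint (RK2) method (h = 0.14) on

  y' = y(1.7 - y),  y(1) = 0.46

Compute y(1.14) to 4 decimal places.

0.5440

Midpoint: k1 = f(s_n, y_n); k2 = f(s_n + h/2, y_n + (h/2)·k1); y_{n+1} = y_n + h·k2.
s=1.000000, y=0.460000:
  k1 = f(1.000000, 0.460000) = 0.570400
  k2 = f(1.070000, 0.499928) = 0.599950
  y ← 0.460000 + 0.14·0.599950 = 0.543993
y(1.14) ≈ 0.5440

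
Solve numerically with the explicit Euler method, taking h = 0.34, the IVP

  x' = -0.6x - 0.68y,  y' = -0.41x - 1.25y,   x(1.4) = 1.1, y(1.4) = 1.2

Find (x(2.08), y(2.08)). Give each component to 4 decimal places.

Euler on (x,y): x_{n+1} = x_n + h·x', y_{n+1} = y_n + h·y'.
1.400000: (1.100000, 1.200000); f=(-1.476000, -1.951000) → (0.598160, 0.536660)
1.740000: (0.598160, 0.536660); f=(-0.723825, -0.916071) → (0.352060, 0.225196)
(x(2.08), y(2.08)) ≈ (0.3521, 0.2252)

0.3521, 0.2252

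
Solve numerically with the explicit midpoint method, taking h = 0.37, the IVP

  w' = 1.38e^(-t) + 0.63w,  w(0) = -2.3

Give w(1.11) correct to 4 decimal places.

Midpoint: k1 = f(t_n, w_n); k2 = f(t_n + h/2, w_n + (h/2)·k1); w_{n+1} = w_n + h·k2.
t=0.000000, w=-2.300000:
  k1 = f(0.000000, -2.300000) = -0.069000
  k2 = f(0.185000, -2.312765) = -0.310118
  w ← -2.300000 + 0.37·(-0.310118) = -2.414744
t=0.370000, w=-2.414744:
  k1 = f(0.370000, -2.414744) = -0.568075
  k2 = f(0.555000, -2.519838) = -0.795278
  w ← -2.414744 + 0.37·(-0.795278) = -2.708997
t=0.740000, w=-2.708997:
  k1 = f(0.740000, -2.708997) = -1.048251
  k2 = f(0.925000, -2.902923) = -1.281628
  w ← -2.708997 + 0.37·(-1.281628) = -3.183199
w(1.11) ≈ -3.1832

-3.1832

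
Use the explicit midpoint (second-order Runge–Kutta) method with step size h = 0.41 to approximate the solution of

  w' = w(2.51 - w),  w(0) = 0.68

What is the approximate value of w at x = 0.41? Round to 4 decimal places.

Midpoint: k1 = f(x_n, w_n); k2 = f(x_n + h/2, w_n + (h/2)·k1); w_{n+1} = w_n + h·k2.
x=0.000000, w=0.680000:
  k1 = f(0.000000, 0.680000) = 1.244400
  k2 = f(0.205000, 0.935102) = 1.472690
  w ← 0.680000 + 0.41·1.472690 = 1.283803
w(0.41) ≈ 1.2838

1.2838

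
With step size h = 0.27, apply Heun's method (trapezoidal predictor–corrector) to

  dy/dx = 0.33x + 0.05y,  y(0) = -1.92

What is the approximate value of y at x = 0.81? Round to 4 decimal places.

-1.8898

Heun: k1 = f(x_n, y_n); k2 = f(x_n + h, y_n + h·k1); y_{n+1} = y_n + (h/2)·(k1 + k2).
x=0.000000, y=-1.920000:
  k1 = f(0.000000, -1.920000) = -0.096000
  k2 = f(0.270000, -1.945920) = -0.008196
  y ← -1.920000 + (0.27/2)·(-0.096000 + (-0.008196)) = -1.934066
x=0.270000, y=-1.934066:
  k1 = f(0.270000, -1.934066) = -0.007603
  k2 = f(0.540000, -1.936119) = 0.081394
  y ← -1.934066 + (0.27/2)·(-0.007603 + 0.081394) = -1.924105
x=0.540000, y=-1.924105:
  k1 = f(0.540000, -1.924105) = 0.081995
  k2 = f(0.810000, -1.901966) = 0.172202
  y ← -1.924105 + (0.27/2)·(0.081995 + 0.172202) = -1.889788
y(0.81) ≈ -1.8898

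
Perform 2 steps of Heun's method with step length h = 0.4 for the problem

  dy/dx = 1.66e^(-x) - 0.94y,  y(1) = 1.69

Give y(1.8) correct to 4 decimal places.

1.0314

Heun: k1 = f(x_n, y_n); k2 = f(x_n + h, y_n + h·k1); y_{n+1} = y_n + (h/2)·(k1 + k2).
x=1.000000, y=1.690000:
  k1 = f(1.000000, 1.690000) = -0.977920
  k2 = f(1.400000, 1.298832) = -0.811551
  y ← 1.690000 + (0.4/2)·(-0.977920 + (-0.811551)) = 1.332106
x=1.400000, y=1.332106:
  k1 = f(1.400000, 1.332106) = -0.842828
  k2 = f(1.800000, 0.994974) = -0.660880
  y ← 1.332106 + (0.4/2)·(-0.842828 + (-0.660880)) = 1.031364
y(1.8) ≈ 1.0314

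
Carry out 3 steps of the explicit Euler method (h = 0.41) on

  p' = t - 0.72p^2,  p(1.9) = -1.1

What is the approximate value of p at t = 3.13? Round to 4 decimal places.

1.2431

Euler: p_{n+1} = p_n + h·f(t_n, p_n).
t=1.900000, p=-1.100000: f=1.028800 → p ← -1.100000 + 0.41·1.028800 = -0.678192
t=2.310000, p=-0.678192: f=1.978840 → p ← -0.678192 + 0.41·1.978840 = 0.133132
t=2.720000, p=0.133132: f=2.707239 → p ← 0.133132 + 0.41·2.707239 = 1.243100
p(3.13) ≈ 1.2431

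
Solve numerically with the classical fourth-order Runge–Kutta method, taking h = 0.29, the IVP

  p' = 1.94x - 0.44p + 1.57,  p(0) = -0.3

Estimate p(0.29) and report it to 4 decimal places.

0.2416

RK4: k1 = f(x_n, p_n); k2 = f(x_n + h/2, p_n + (h/2)·k1); k3 = f(x_n + h/2, p_n + (h/2)·k2); k4 = f(x_n + h, p_n + h·k3); p_{n+1} = p_n + (h/6)·(k1 + 2k2 + 2k3 + k4).
x=0.000000, p=-0.300000:
  k1 = f(0.000000, -0.300000) = 1.702000
  k2 = f(0.145000, -0.053210) = 1.874712
  k3 = f(0.145000, -0.028167) = 1.863693
  k4 = f(0.290000, 0.240471) = 2.026793
  p ← -0.300000 + (0.29/6)·(k1 + 2k2 + 2k3 + k4) = 0.241604
p(0.29) ≈ 0.2416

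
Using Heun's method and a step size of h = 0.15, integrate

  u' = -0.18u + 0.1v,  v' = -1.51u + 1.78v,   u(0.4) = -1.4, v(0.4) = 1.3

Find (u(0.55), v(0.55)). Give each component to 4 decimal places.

-1.3385, 2.0464

Heun on (u,v): k1 = f(t_n, state_n); k2 = f(t_n + h, state_n + h·k1); state_{n+1} = state_n + (h/2)·(k1 + k2).
0.400000: (-1.400000, 1.300000)
  k1 = (0.382000, 4.428000)
  predictor → (-1.342700, 1.964200)
  k2 = (0.438106, 5.523753)
  → (-1.338492, 2.046381)
(u(0.55), v(0.55)) ≈ (-1.3385, 2.0464)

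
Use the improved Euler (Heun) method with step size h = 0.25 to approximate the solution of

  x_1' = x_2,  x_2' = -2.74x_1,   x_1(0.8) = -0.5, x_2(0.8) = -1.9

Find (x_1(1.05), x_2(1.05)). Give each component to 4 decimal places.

Heun on (x_1,x_2): k1 = f(t_n, state_n); k2 = f(t_n + h, state_n + h·k1); state_{n+1} = state_n + (h/2)·(k1 + k2).
0.800000: (-0.500000, -1.900000)
  k1 = (-1.900000, 1.370000)
  predictor → (-0.975000, -1.557500)
  k2 = (-1.557500, 2.671500)
  → (-0.932187, -1.394813)
(x_1(1.05), x_2(1.05)) ≈ (-0.9322, -1.3948)

-0.9322, -1.3948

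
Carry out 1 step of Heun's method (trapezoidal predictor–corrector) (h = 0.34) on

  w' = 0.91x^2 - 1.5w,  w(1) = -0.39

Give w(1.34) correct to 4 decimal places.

0.1118

Heun: k1 = f(x_n, w_n); k2 = f(x_n + h, w_n + h·k1); w_{n+1} = w_n + (h/2)·(k1 + k2).
x=1.000000, w=-0.390000:
  k1 = f(1.000000, -0.390000) = 1.495000
  k2 = f(1.340000, 0.118300) = 1.456546
  w ← -0.390000 + (0.34/2)·(1.495000 + 1.456546) = 0.111763
w(1.34) ≈ 0.1118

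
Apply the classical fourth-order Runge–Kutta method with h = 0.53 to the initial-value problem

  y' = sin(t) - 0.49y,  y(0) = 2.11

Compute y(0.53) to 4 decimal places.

RK4: k1 = f(t_n, y_n); k2 = f(t_n + h/2, y_n + (h/2)·k1); k3 = f(t_n + h/2, y_n + (h/2)·k2); k4 = f(t_n + h, y_n + h·k3); y_{n+1} = y_n + (h/6)·(k1 + 2k2 + 2k3 + k4).
t=0.000000, y=2.110000:
  k1 = f(0.000000, 2.110000) = -1.033900
  k2 = f(0.265000, 1.836016) = -0.637739
  k3 = f(0.265000, 1.940999) = -0.689180
  k4 = f(0.530000, 1.744734) = -0.349387
  y ← 2.110000 + (0.53/6)·(k1 + 2k2 + 2k3 + k4) = 1.753387
y(0.53) ≈ 1.7534

1.7534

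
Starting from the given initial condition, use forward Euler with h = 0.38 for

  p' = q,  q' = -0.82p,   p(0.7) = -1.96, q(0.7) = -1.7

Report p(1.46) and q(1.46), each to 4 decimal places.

Euler on (p,q): p_{n+1} = p_n + h·p', q_{n+1} = q_n + h·q'.
0.700000: (-1.960000, -1.700000); f=(-1.700000, 1.607200) → (-2.606000, -1.089264)
1.080000: (-2.606000, -1.089264); f=(-1.089264, 2.136920) → (-3.019920, -0.277234)
(p(1.46), q(1.46)) ≈ (-3.0199, -0.2772)

-3.0199, -0.2772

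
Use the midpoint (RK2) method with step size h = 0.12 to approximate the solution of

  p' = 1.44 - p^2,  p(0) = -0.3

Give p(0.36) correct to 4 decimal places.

0.2105

Midpoint: k1 = f(s_n, p_n); k2 = f(s_n + h/2, p_n + (h/2)·k1); p_{n+1} = p_n + h·k2.
s=0.000000, p=-0.300000:
  k1 = f(0.000000, -0.300000) = 1.350000
  k2 = f(0.060000, -0.219000) = 1.392039
  p ← -0.300000 + 0.12·1.392039 = -0.132955
s=0.120000, p=-0.132955:
  k1 = f(0.120000, -0.132955) = 1.422323
  k2 = f(0.180000, -0.047616) = 1.437733
  p ← -0.132955 + 0.12·1.437733 = 0.039573
s=0.240000, p=0.039573:
  k1 = f(0.240000, 0.039573) = 1.438434
  k2 = f(0.300000, 0.125879) = 1.424155
  p ← 0.039573 + 0.12·1.424155 = 0.210471
p(0.36) ≈ 0.2105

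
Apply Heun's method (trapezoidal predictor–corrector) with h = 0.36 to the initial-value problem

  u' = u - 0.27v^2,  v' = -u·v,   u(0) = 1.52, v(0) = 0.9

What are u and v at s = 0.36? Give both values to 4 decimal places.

Heun on (u,v): k1 = f(s_n, state_n); k2 = f(s_n + h, state_n + h·k1); state_{n+1} = state_n + (h/2)·(k1 + k2).
0.000000: (1.520000, 0.900000)
  k1 = (1.301300, -1.368000)
  predictor → (1.988468, 0.407520)
  k2 = (1.943628, -0.810340)
  → (2.104087, 0.507899)
(u(0.36), v(0.36)) ≈ (2.1041, 0.5079)

2.1041, 0.5079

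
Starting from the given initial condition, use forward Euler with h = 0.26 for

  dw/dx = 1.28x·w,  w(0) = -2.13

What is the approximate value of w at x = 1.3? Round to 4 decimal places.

Euler: w_{n+1} = w_n + h·f(x_n, w_n).
x=0.000000, w=-2.130000: f=0.000000 → w ← -2.130000 + 0.26·0.000000 = -2.130000
x=0.260000, w=-2.130000: f=-0.708864 → w ← -2.130000 + 0.26·(-0.708864) = -2.314305
x=0.520000, w=-2.314305: f=-1.540401 → w ← -2.314305 + 0.26·(-1.540401) = -2.714809
x=0.780000, w=-2.714809: f=-2.710465 → w ← -2.714809 + 0.26·(-2.710465) = -3.419530
x=1.040000, w=-3.419530: f=-4.552078 → w ← -3.419530 + 0.26·(-4.552078) = -4.603070
w(1.3) ≈ -4.6031

-4.6031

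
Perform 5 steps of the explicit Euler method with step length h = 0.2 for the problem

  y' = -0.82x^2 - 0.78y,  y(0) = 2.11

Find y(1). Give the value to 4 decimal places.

0.7262

Euler: y_{n+1} = y_n + h·f(x_n, y_n).
x=0.000000, y=2.110000: f=-1.645800 → y ← 2.110000 + 0.2·(-1.645800) = 1.780840
x=0.200000, y=1.780840: f=-1.421855 → y ← 1.780840 + 0.2·(-1.421855) = 1.496469
x=0.400000, y=1.496469: f=-1.298446 → y ← 1.496469 + 0.2·(-1.298446) = 1.236780
x=0.600000, y=1.236780: f=-1.259888 → y ← 1.236780 + 0.2·(-1.259888) = 0.984802
x=0.800000, y=0.984802: f=-1.292946 → y ← 0.984802 + 0.2·(-1.292946) = 0.726213
y(1) ≈ 0.7262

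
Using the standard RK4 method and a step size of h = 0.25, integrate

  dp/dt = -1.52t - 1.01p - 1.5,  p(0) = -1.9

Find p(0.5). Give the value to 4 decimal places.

-1.8972

RK4: k1 = f(t_n, p_n); k2 = f(t_n + h/2, p_n + (h/2)·k1); k3 = f(t_n + h/2, p_n + (h/2)·k2); k4 = f(t_n + h, p_n + h·k3); p_{n+1} = p_n + (h/6)·(k1 + 2k2 + 2k3 + k4).
t=0.000000, p=-1.900000:
  k1 = f(0.000000, -1.900000) = 0.419000
  k2 = f(0.125000, -1.847625) = 0.176101
  k3 = f(0.125000, -1.877987) = 0.206767
  k4 = f(0.250000, -1.848308) = -0.013209
  p ← -1.900000 + (0.25/6)·(k1 + 2k2 + 2k3 + k4) = -1.851186
t=0.250000, p=-1.851186:
  k1 = f(0.250000, -1.851186) = -0.010302
  k2 = f(0.375000, -1.852474) = -0.199001
  k3 = f(0.375000, -1.876061) = -0.175178
  k4 = f(0.500000, -1.894981) = -0.346069
  p ← -1.851186 + (0.25/6)·(k1 + 2k2 + 2k3 + k4) = -1.897217
p(0.5) ≈ -1.8972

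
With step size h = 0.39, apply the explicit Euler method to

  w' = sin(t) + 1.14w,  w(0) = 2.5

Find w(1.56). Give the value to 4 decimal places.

11.9523

Euler: w_{n+1} = w_n + h·f(t_n, w_n).
t=0.000000, w=2.500000: f=2.850000 → w ← 2.500000 + 0.39·2.850000 = 3.611500
t=0.390000, w=3.611500: f=4.497298 → w ← 3.611500 + 0.39·4.497298 = 5.365446
t=0.780000, w=5.365446: f=6.819888 → w ← 5.365446 + 0.39·6.819888 = 8.025203
t=1.170000, w=8.025203: f=10.069482 → w ← 8.025203 + 0.39·10.069482 = 11.952301
w(1.56) ≈ 11.9523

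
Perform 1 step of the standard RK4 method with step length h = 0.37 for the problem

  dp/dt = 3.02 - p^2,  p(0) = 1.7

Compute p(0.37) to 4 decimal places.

RK4: k1 = f(t_n, p_n); k2 = f(t_n + h/2, p_n + (h/2)·k1); k3 = f(t_n + h/2, p_n + (h/2)·k2); k4 = f(t_n + h, p_n + h·k3); p_{n+1} = p_n + (h/6)·(k1 + 2k2 + 2k3 + k4).
t=0.000000, p=1.700000:
  k1 = f(0.000000, 1.700000) = 0.130000
  k2 = f(0.185000, 1.724050) = 0.047652
  k3 = f(0.185000, 1.708816) = 0.099949
  k4 = f(0.370000, 1.736981) = 0.002896
  p ← 1.700000 + (0.37/6)·(k1 + 2k2 + 2k3 + k4) = 1.726399
p(0.37) ≈ 1.7264

1.7264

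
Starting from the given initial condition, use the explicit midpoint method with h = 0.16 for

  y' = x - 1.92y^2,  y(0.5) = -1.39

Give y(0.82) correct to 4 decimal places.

-4.3767

Midpoint: k1 = f(x_n, y_n); k2 = f(x_n + h/2, y_n + (h/2)·k1); y_{n+1} = y_n + h·k2.
x=0.500000, y=-1.390000:
  k1 = f(0.500000, -1.390000) = -3.209632
  k2 = f(0.580000, -1.646771) = -4.626758
  y ← -1.390000 + 0.16·(-4.626758) = -2.130281
x=0.660000, y=-2.130281:
  k1 = f(0.660000, -2.130281) = -8.053149
  k2 = f(0.740000, -2.774533) = -14.040227
  y ← -2.130281 + 0.16·(-14.040227) = -4.376718
y(0.82) ≈ -4.3767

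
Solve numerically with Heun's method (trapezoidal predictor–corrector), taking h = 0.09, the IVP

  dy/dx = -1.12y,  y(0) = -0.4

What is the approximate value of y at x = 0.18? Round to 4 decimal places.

-0.3271

Heun: k1 = f(x_n, y_n); k2 = f(x_n + h, y_n + h·k1); y_{n+1} = y_n + (h/2)·(k1 + k2).
x=0.000000, y=-0.400000:
  k1 = f(0.000000, -0.400000) = 0.448000
  k2 = f(0.090000, -0.359680) = 0.402842
  y ← -0.400000 + (0.09/2)·(0.448000 + 0.402842) = -0.361712
x=0.090000, y=-0.361712:
  k1 = f(0.090000, -0.361712) = 0.405118
  k2 = f(0.180000, -0.325252) = 0.364282
  y ← -0.361712 + (0.09/2)·(0.405118 + 0.364282) = -0.327089
y(0.18) ≈ -0.3271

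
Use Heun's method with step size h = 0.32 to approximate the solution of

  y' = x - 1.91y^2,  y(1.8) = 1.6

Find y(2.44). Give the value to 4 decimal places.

1.2566

Heun: k1 = f(x_n, y_n); k2 = f(x_n + h, y_n + h·k1); y_{n+1} = y_n + (h/2)·(k1 + k2).
x=1.800000, y=1.600000:
  k1 = f(1.800000, 1.600000) = -3.089600
  k2 = f(2.120000, 0.611328) = 1.406191
  y ← 1.600000 + (0.32/2)·(-3.089600 + 1.406191) = 1.330655
x=2.120000, y=1.330655:
  k1 = f(2.120000, 1.330655) = -1.261925
  k2 = f(2.440000, 0.926838) = 0.799254
  y ← 1.330655 + (0.32/2)·(-1.261925 + 0.799254) = 1.256627
y(2.44) ≈ 1.2566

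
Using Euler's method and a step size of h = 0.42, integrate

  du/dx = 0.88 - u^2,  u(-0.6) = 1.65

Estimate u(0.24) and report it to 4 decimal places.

Euler: u_{n+1} = u_n + h·f(x_n, u_n).
x=-0.600000, u=1.650000: f=-1.842500 → u ← 1.650000 + 0.42·(-1.842500) = 0.876150
x=-0.180000, u=0.876150: f=0.112361 → u ← 0.876150 + 0.42·0.112361 = 0.923342
u(0.24) ≈ 0.9233

0.9233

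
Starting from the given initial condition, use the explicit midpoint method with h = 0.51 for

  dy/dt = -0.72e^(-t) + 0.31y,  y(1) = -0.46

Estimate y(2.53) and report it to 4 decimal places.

-1.0186

Midpoint: k1 = f(t_n, y_n); k2 = f(t_n + h/2, y_n + (h/2)·k1); y_{n+1} = y_n + h·k2.
t=1.000000, y=-0.460000:
  k1 = f(1.000000, -0.460000) = -0.407473
  k2 = f(1.255000, -0.563906) = -0.380065
  y ← -0.460000 + 0.51·(-0.380065) = -0.653833
t=1.510000, y=-0.653833:
  k1 = f(1.510000, -0.653833) = -0.361744
  k2 = f(1.765000, -0.746078) = -0.354539
  y ← -0.653833 + 0.51·(-0.354539) = -0.834648
t=2.020000, y=-0.834648:
  k1 = f(2.020000, -0.834648) = -0.354253
  k2 = f(2.275000, -0.924983) = -0.360758
  y ← -0.834648 + 0.51·(-0.360758) = -1.018635
y(2.53) ≈ -1.0186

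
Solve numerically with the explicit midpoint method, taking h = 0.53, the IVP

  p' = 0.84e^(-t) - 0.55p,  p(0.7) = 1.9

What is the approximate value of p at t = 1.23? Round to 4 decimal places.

Midpoint: k1 = f(t_n, p_n); k2 = f(t_n + h/2, p_n + (h/2)·k1); p_{n+1} = p_n + h·k2.
t=0.700000, p=1.900000:
  k1 = f(0.700000, 1.900000) = -0.627868
  k2 = f(0.965000, 1.733615) = -0.633462
  p ← 1.900000 + 0.53·(-0.633462) = 1.564265
p(1.23) ≈ 1.5643

1.5643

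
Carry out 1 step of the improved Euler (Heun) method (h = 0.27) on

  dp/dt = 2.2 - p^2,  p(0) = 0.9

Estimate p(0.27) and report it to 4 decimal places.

Heun: k1 = f(t_n, p_n); k2 = f(t_n + h, p_n + h·k1); p_{n+1} = p_n + (h/2)·(k1 + k2).
t=0.000000, p=0.900000:
  k1 = f(0.000000, 0.900000) = 1.390000
  k2 = f(0.270000, 1.275300) = 0.573610
  p ← 0.900000 + (0.27/2)·(1.390000 + 0.573610) = 1.165087
p(0.27) ≈ 1.1651

1.1651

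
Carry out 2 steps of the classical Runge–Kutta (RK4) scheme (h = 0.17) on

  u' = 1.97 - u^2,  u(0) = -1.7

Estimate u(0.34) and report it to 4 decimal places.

-2.3289

RK4: k1 = f(s_n, u_n); k2 = f(s_n + h/2, u_n + (h/2)·k1); k3 = f(s_n + h/2, u_n + (h/2)·k2); k4 = f(s_n + h, u_n + h·k3); u_{n+1} = u_n + (h/6)·(k1 + 2k2 + 2k3 + k4).
s=0.000000, u=-1.700000:
  k1 = f(0.000000, -1.700000) = -0.920000
  k2 = f(0.085000, -1.778200) = -1.191995
  k3 = f(0.085000, -1.801320) = -1.274752
  k4 = f(0.170000, -1.916708) = -1.703769
  u ← -1.700000 + (0.17/6)·(k1 + 2k2 + 2k3 + k4) = -1.914122
s=0.170000, u=-1.914122:
  k1 = f(0.170000, -1.914122) = -1.693865
  k2 = f(0.255000, -2.058101) = -2.265780
  k3 = f(0.255000, -2.106714) = -2.468243
  k4 = f(0.340000, -2.333724) = -3.476267
  u ← -1.914122 + (0.17/6)·(k1 + 2k2 + 2k3 + k4) = -2.328871
u(0.34) ≈ -2.3289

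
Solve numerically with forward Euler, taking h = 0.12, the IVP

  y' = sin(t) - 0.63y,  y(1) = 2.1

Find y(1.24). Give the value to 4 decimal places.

1.9958

Euler: y_{n+1} = y_n + h·f(t_n, y_n).
t=1.000000, y=2.100000: f=-0.481529 → y ← 2.100000 + 0.12·(-0.481529) = 2.042217
t=1.120000, y=2.042217: f=-0.386496 → y ← 2.042217 + 0.12·(-0.386496) = 1.995837
y(1.24) ≈ 1.9958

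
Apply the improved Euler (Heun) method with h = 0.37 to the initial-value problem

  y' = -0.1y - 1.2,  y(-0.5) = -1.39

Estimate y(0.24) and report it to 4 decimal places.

-2.1466

Heun: k1 = f(t_n, y_n); k2 = f(t_n + h, y_n + h·k1); y_{n+1} = y_n + (h/2)·(k1 + k2).
t=-0.500000, y=-1.390000:
  k1 = f(-0.500000, -1.390000) = -1.061000
  k2 = f(-0.130000, -1.782570) = -1.021743
  y ← -1.390000 + (0.37/2)·(-1.061000 + (-1.021743)) = -1.775307
t=-0.130000, y=-1.775307:
  k1 = f(-0.130000, -1.775307) = -1.022469
  k2 = f(0.240000, -2.153621) = -0.984638
  y ← -1.775307 + (0.37/2)·(-1.022469 + (-0.984638)) = -2.146622
y(0.24) ≈ -2.1466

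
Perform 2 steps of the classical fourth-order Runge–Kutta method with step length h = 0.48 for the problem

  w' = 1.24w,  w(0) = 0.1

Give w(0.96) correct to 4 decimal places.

0.3286

RK4: k1 = f(x_n, w_n); k2 = f(x_n + h/2, w_n + (h/2)·k1); k3 = f(x_n + h/2, w_n + (h/2)·k2); k4 = f(x_n + h, w_n + h·k3); w_{n+1} = w_n + (h/6)·(k1 + 2k2 + 2k3 + k4).
x=0.000000, w=0.100000:
  k1 = f(0.000000, 0.100000) = 0.124000
  k2 = f(0.240000, 0.129760) = 0.160902
  k3 = f(0.240000, 0.138617) = 0.171885
  k4 = f(0.480000, 0.182505) = 0.226306
  w ← 0.100000 + (0.48/6)·(k1 + 2k2 + 2k3 + k4) = 0.181270
x=0.480000, w=0.181270:
  k1 = f(0.480000, 0.181270) = 0.224775
  k2 = f(0.720000, 0.235216) = 0.291668
  k3 = f(0.720000, 0.251271) = 0.311576
  k4 = f(0.960000, 0.330827) = 0.410225
  w ← 0.181270 + (0.48/6)·(k1 + 2k2 + 2k3 + k4) = 0.328589
w(0.96) ≈ 0.3286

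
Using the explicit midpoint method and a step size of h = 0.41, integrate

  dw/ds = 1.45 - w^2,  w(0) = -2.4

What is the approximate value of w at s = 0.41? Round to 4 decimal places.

Midpoint: k1 = f(s_n, w_n); k2 = f(s_n + h/2, w_n + (h/2)·k1); w_{n+1} = w_n + h·k2.
s=0.000000, w=-2.400000:
  k1 = f(0.000000, -2.400000) = -4.310000
  k2 = f(0.205000, -3.283550) = -9.331701
  w ← -2.400000 + 0.41·(-9.331701) = -6.225997
w(0.41) ≈ -6.2260

-6.2260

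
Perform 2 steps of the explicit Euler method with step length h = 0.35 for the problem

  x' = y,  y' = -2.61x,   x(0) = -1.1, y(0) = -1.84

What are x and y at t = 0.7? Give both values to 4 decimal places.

Euler on (x,y): x_{n+1} = x_n + h·x', y_{n+1} = y_n + h·y'.
0.000000: (-1.100000, -1.840000); f=(-1.840000, 2.871000) → (-1.744000, -0.835150)
0.350000: (-1.744000, -0.835150); f=(-0.835150, 4.551840) → (-2.036303, 0.757994)
(x(0.7), y(0.7)) ≈ (-2.0363, 0.7580)

-2.0363, 0.7580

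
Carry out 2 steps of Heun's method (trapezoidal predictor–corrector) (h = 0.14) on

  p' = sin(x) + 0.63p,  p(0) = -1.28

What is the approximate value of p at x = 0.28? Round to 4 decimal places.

-1.4860

Heun: k1 = f(x_n, p_n); k2 = f(x_n + h, p_n + h·k1); p_{n+1} = p_n + (h/2)·(k1 + k2).
x=0.000000, p=-1.280000:
  k1 = f(0.000000, -1.280000) = -0.806400
  k2 = f(0.140000, -1.392896) = -0.737981
  p ← -1.280000 + (0.14/2)·(-0.806400 + (-0.737981)) = -1.388107
x=0.140000, p=-1.388107:
  k1 = f(0.140000, -1.388107) = -0.734964
  k2 = f(0.280000, -1.491002) = -0.662975
  p ← -1.388107 + (0.14/2)·(-0.734964 + (-0.662975)) = -1.485962
p(0.28) ≈ -1.4860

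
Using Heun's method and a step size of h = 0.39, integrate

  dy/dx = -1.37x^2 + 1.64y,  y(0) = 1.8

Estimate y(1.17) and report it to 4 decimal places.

10.0961

Heun: k1 = f(x_n, y_n); k2 = f(x_n + h, y_n + h·k1); y_{n+1} = y_n + (h/2)·(k1 + k2).
x=0.000000, y=1.800000:
  k1 = f(0.000000, 1.800000) = 2.952000
  k2 = f(0.390000, 2.951280) = 4.631722
  y ← 1.800000 + (0.39/2)·(2.952000 + 4.631722) = 3.278826
x=0.390000, y=3.278826:
  k1 = f(0.390000, 3.278826) = 5.168897
  k2 = f(0.780000, 5.294696) = 7.849793
  y ← 3.278826 + (0.39/2)·(5.168897 + 7.849793) = 5.817470
x=0.780000, y=5.817470:
  k1 = f(0.780000, 5.817470) = 8.707144
  k2 = f(1.170000, 9.213256) = 13.234348
  y ← 5.817470 + (0.39/2)·(8.707144 + 13.234348) = 10.096061
y(1.17) ≈ 10.0961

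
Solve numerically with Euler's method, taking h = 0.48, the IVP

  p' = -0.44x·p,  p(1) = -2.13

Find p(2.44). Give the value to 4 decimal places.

-0.6769

Euler: p_{n+1} = p_n + h·f(x_n, p_n).
x=1.000000, p=-2.130000: f=0.937200 → p ← -2.130000 + 0.48·0.937200 = -1.680144
x=1.480000, p=-1.680144: f=1.094110 → p ← -1.680144 + 0.48·1.094110 = -1.154971
x=1.960000, p=-1.154971: f=0.996047 → p ← -1.154971 + 0.48·0.996047 = -0.676869
p(2.44) ≈ -0.6769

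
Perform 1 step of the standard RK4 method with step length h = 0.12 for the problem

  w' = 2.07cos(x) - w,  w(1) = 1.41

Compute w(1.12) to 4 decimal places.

1.3647

RK4: k1 = f(x_n, w_n); k2 = f(x_n + h/2, w_n + (h/2)·k1); k3 = f(x_n + h/2, w_n + (h/2)·k2); k4 = f(x_n + h, w_n + h·k3); w_{n+1} = w_n + (h/6)·(k1 + 2k2 + 2k3 + k4).
x=1.000000, w=1.410000:
  k1 = f(1.000000, 1.410000) = -0.291574
  k2 = f(1.060000, 1.392506) = -0.380540
  k3 = f(1.060000, 1.387168) = -0.375202
  k4 = f(1.120000, 1.364976) = -0.463113
  w ← 1.410000 + (0.12/6)·(k1 + 2k2 + 2k3 + k4) = 1.364677
w(1.12) ≈ 1.3647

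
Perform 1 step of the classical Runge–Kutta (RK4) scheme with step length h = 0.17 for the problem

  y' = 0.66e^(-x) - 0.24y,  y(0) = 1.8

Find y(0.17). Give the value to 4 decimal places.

1.8291

RK4: k1 = f(x_n, y_n); k2 = f(x_n + h/2, y_n + (h/2)·k1); k3 = f(x_n + h/2, y_n + (h/2)·k2); k4 = f(x_n + h, y_n + h·k3); y_{n+1} = y_n + (h/6)·(k1 + 2k2 + 2k3 + k4).
x=0.000000, y=1.800000:
  k1 = f(0.000000, 1.800000) = 0.228000
  k2 = f(0.085000, 1.819380) = 0.169567
  k3 = f(0.085000, 1.814413) = 0.170759
  k4 = f(0.170000, 1.829029) = 0.117852
  y ← 1.800000 + (0.17/6)·(k1 + 2k2 + 2k3 + k4) = 1.829084
y(0.17) ≈ 1.8291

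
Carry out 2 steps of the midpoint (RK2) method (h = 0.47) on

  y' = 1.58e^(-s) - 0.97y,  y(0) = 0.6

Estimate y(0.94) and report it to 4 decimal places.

Midpoint: k1 = f(s_n, y_n); k2 = f(s_n + h/2, y_n + (h/2)·k1); y_{n+1} = y_n + h·k2.
s=0.000000, y=0.600000:
  k1 = f(0.000000, 0.600000) = 0.998000
  k2 = f(0.235000, 0.834530) = 0.439608
  y ← 0.600000 + 0.47·0.439608 = 0.806616
s=0.470000, y=0.806616:
  k1 = f(0.470000, 0.806616) = 0.205086
  k2 = f(0.705000, 0.854811) = -0.048475
  y ← 0.806616 + 0.47·(-0.048475) = 0.783832
y(0.94) ≈ 0.7838

0.7838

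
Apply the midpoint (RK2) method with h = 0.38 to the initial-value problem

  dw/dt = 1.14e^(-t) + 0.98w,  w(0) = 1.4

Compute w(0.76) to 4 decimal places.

Midpoint: k1 = f(t_n, w_n); k2 = f(t_n + h/2, w_n + (h/2)·k1); w_{n+1} = w_n + h·k2.
t=0.000000, w=1.400000:
  k1 = f(0.000000, 1.400000) = 2.512000
  k2 = f(0.190000, 1.877280) = 2.782468
  w ← 1.400000 + 0.38·2.782468 = 2.457338
t=0.380000, w=2.457338:
  k1 = f(0.380000, 2.457338) = 3.187793
  k2 = f(0.570000, 3.063018) = 3.646457
  w ← 2.457338 + 0.38·3.646457 = 3.842991
w(0.76) ≈ 3.8430

3.8430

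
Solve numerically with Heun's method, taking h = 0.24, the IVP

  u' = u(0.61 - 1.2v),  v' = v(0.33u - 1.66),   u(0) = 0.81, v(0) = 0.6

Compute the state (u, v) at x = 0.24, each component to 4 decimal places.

0.8117, 0.4326

Heun on (u,v): k1 = f(x_n, state_n); k2 = f(x_n + h, state_n + h·k1); state_{n+1} = state_n + (h/2)·(k1 + k2).
0.000000: (0.810000, 0.600000)
  k1 = (-0.089100, -0.835620)
  predictor → (0.788616, 0.399451)
  k2 = (0.103039, -0.559135)
  → (0.811673, 0.432629)
(u(0.24), v(0.24)) ≈ (0.8117, 0.4326)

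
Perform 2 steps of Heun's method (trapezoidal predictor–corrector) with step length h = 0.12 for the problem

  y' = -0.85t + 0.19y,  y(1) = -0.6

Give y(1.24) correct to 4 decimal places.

-0.8615

Heun: k1 = f(t_n, y_n); k2 = f(t_n + h, y_n + h·k1); y_{n+1} = y_n + (h/2)·(k1 + k2).
t=1.000000, y=-0.600000:
  k1 = f(1.000000, -0.600000) = -0.964000
  k2 = f(1.120000, -0.715680) = -1.087979
  y ← -0.600000 + (0.12/2)·(-0.964000 + (-1.087979)) = -0.723119
t=1.120000, y=-0.723119:
  k1 = f(1.120000, -0.723119) = -1.089393
  k2 = f(1.240000, -0.853846) = -1.216231
  y ← -0.723119 + (0.12/2)·(-1.089393 + (-1.216231)) = -0.861456
y(1.24) ≈ -0.8615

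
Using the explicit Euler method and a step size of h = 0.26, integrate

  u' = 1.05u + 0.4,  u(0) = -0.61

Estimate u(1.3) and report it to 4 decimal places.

-1.1467

Euler: u_{n+1} = u_n + h·f(t_n, u_n).
t=0.000000, u=-0.610000: f=-0.240500 → u ← -0.610000 + 0.26·(-0.240500) = -0.672530
t=0.260000, u=-0.672530: f=-0.306156 → u ← -0.672530 + 0.26·(-0.306156) = -0.752131
t=0.520000, u=-0.752131: f=-0.389737 → u ← -0.752131 + 0.26·(-0.389737) = -0.853462
t=0.780000, u=-0.853462: f=-0.496135 → u ← -0.853462 + 0.26·(-0.496135) = -0.982458
t=1.040000, u=-0.982458: f=-0.631580 → u ← -0.982458 + 0.26·(-0.631580) = -1.146669
u(1.3) ≈ -1.1467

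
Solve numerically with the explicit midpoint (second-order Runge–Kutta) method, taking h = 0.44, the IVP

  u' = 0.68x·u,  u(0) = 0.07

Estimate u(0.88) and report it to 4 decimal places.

Midpoint: k1 = f(x_n, u_n); k2 = f(x_n + h/2, u_n + (h/2)·k1); u_{n+1} = u_n + h·k2.
x=0.000000, u=0.070000:
  k1 = f(0.000000, 0.070000) = 0.000000
  k2 = f(0.220000, 0.070000) = 0.010472
  u ← 0.070000 + 0.44·0.010472 = 0.074608
x=0.440000, u=0.074608:
  k1 = f(0.440000, 0.074608) = 0.022323
  k2 = f(0.660000, 0.079519) = 0.035688
  u ← 0.074608 + 0.44·0.035688 = 0.090310
u(0.88) ≈ 0.0903

0.0903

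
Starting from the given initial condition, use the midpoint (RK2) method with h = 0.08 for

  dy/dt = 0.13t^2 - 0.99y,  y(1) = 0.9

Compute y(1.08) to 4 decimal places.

Midpoint: k1 = f(t_n, y_n); k2 = f(t_n + h/2, y_n + (h/2)·k1); y_{n+1} = y_n + h·k2.
t=1.000000, y=0.900000:
  k1 = f(1.000000, 0.900000) = -0.761000
  k2 = f(1.040000, 0.869560) = -0.720256
  y ← 0.900000 + 0.08·(-0.720256) = 0.842379
y(1.08) ≈ 0.8424

0.8424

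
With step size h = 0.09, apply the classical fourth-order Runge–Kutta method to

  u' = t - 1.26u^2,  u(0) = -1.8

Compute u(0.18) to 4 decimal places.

-3.0165

RK4: k1 = f(t_n, u_n); k2 = f(t_n + h/2, u_n + (h/2)·k1); k3 = f(t_n + h/2, u_n + (h/2)·k2); k4 = f(t_n + h, u_n + h·k3); u_{n+1} = u_n + (h/6)·(k1 + 2k2 + 2k3 + k4).
t=0.000000, u=-1.800000:
  k1 = f(0.000000, -1.800000) = -4.082400
  k2 = f(0.045000, -1.983708) = -4.913223
  k3 = f(0.045000, -2.021095) = -5.101880
  k4 = f(0.090000, -2.259169) = -6.340845
  u ← -1.800000 + (0.09/6)·(k1 + 2k2 + 2k3 + k4) = -2.256802
t=0.090000, u=-2.256802:
  k1 = f(0.090000, -2.256802) = -6.327374
  k2 = f(0.135000, -2.541534) = -8.003835
  k3 = f(0.135000, -2.616974) = -8.494179
  k4 = f(0.180000, -3.021278) = -11.321431
  u ← -2.256802 + (0.09/6)·(k1 + 2k2 + 2k3 + k4) = -3.016474
u(0.18) ≈ -3.0165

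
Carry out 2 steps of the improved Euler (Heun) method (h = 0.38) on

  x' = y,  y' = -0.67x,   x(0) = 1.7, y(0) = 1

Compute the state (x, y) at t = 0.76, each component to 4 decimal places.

2.0983, -0.0149

Heun on (x,y): k1 = f(t_n, state_n); k2 = f(t_n + h, state_n + h·k1); state_{n+1} = state_n + (h/2)·(k1 + k2).
0.000000: (1.700000, 1.000000)
  k1 = (1.000000, -1.139000)
  predictor → (2.080000, 0.567180)
  k2 = (0.567180, -1.393600)
  → (1.997764, 0.518806)
0.380000: (1.997764, 0.518806)
  k1 = (0.518806, -1.338502)
  predictor → (2.194910, 0.010175)
  k2 = (0.010175, -1.470590)
  → (2.098271, -0.014921)
(x(0.76), y(0.76)) ≈ (2.0983, -0.0149)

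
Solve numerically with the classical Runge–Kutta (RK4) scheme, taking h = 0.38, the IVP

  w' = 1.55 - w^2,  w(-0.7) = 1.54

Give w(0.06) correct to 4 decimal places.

RK4: k1 = f(t_n, w_n); k2 = f(t_n + h/2, w_n + (h/2)·k1); k3 = f(t_n + h/2, w_n + (h/2)·k2); k4 = f(t_n + h, w_n + h·k3); w_{n+1} = w_n + (h/6)·(k1 + 2k2 + 2k3 + k4).
t=-0.700000, w=1.540000:
  k1 = f(-0.700000, 1.540000) = -0.821600
  k2 = f(-0.510000, 1.383896) = -0.365168
  k3 = f(-0.510000, 1.470618) = -0.612717
  k4 = f(-0.320000, 1.307167) = -0.158687
  w ← 1.540000 + (0.38/6)·(k1 + 2k2 + 2k3 + k4) = 1.354050
t=-0.320000, w=1.354050:
  k1 = f(-0.320000, 1.354050) = -0.283451
  k2 = f(-0.130000, 1.300194) = -0.140505
  k3 = f(-0.130000, 1.327354) = -0.211868
  k4 = f(0.060000, 1.273540) = -0.071904
  w ← 1.354050 + (0.38/6)·(k1 + 2k2 + 2k3 + k4) = 1.286910
w(0.06) ≈ 1.2869

1.2869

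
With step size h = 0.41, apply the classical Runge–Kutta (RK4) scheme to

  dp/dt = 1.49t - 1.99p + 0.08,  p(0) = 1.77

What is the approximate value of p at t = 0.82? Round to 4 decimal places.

0.6948

RK4: k1 = f(t_n, p_n); k2 = f(t_n + h/2, p_n + (h/2)·k1); k3 = f(t_n + h/2, p_n + (h/2)·k2); k4 = f(t_n + h, p_n + h·k3); p_{n+1} = p_n + (h/6)·(k1 + 2k2 + 2k3 + k4).
t=0.000000, p=1.770000:
  k1 = f(0.000000, 1.770000) = -3.442300
  k2 = f(0.205000, 1.064329) = -1.732564
  k3 = f(0.205000, 1.414824) = -2.430051
  k4 = f(0.410000, 0.773679) = -0.848722
  p ← 1.770000 + (0.41/6)·(k1 + 2k2 + 2k3 + k4) = 0.907890
t=0.410000, p=0.907890:
  k1 = f(0.410000, 0.907890) = -1.115800
  k2 = f(0.615000, 0.679151) = -0.355160
  k3 = f(0.615000, 0.835082) = -0.665463
  k4 = f(0.820000, 0.635050) = 0.038051
  p ← 0.907890 + (0.41/6)·(k1 + 2k2 + 2k3 + k4) = 0.694758
p(0.82) ≈ 0.6948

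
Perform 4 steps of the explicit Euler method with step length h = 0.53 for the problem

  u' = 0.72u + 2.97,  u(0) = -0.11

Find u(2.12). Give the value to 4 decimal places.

10.5040

Euler: u_{n+1} = u_n + h·f(t_n, u_n).
t=0.000000, u=-0.110000: f=2.890800 → u ← -0.110000 + 0.53·2.890800 = 1.422124
t=0.530000, u=1.422124: f=3.993929 → u ← 1.422124 + 0.53·3.993929 = 3.538907
t=1.060000, u=3.538907: f=5.518013 → u ← 3.538907 + 0.53·5.518013 = 6.463453
t=1.590000, u=6.463453: f=7.623686 → u ← 6.463453 + 0.53·7.623686 = 10.504007
u(2.12) ≈ 10.5040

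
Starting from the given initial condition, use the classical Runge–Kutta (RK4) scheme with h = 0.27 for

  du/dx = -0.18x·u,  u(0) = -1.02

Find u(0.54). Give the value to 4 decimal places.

RK4: k1 = f(x_n, u_n); k2 = f(x_n + h/2, u_n + (h/2)·k1); k3 = f(x_n + h/2, u_n + (h/2)·k2); k4 = f(x_n + h, u_n + h·k3); u_{n+1} = u_n + (h/6)·(k1 + 2k2 + 2k3 + k4).
x=0.000000, u=-1.020000:
  k1 = f(0.000000, -1.020000) = 0.000000
  k2 = f(0.135000, -1.020000) = 0.024786
  k3 = f(0.135000, -1.016654) = 0.024705
  k4 = f(0.270000, -1.013330) = 0.049248
  u ← -1.020000 + (0.27/6)·(k1 + 2k2 + 2k3 + k4) = -1.013330
x=0.270000, u=-1.013330:
  k1 = f(0.270000, -1.013330) = 0.049248
  k2 = f(0.405000, -1.006681) = 0.073387
  k3 = f(0.405000, -1.003422) = 0.073149
  k4 = f(0.540000, -0.993579) = 0.096576
  u ← -1.013330 + (0.27/6)·(k1 + 2k2 + 2k3 + k4) = -0.993579
u(0.54) ≈ -0.9936

-0.9936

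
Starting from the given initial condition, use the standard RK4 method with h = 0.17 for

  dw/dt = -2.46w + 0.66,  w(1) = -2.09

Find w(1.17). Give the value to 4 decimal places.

-1.2842

RK4: k1 = f(t_n, w_n); k2 = f(t_n + h/2, w_n + (h/2)·k1); k3 = f(t_n + h/2, w_n + (h/2)·k2); k4 = f(t_n + h, w_n + h·k3); w_{n+1} = w_n + (h/6)·(k1 + 2k2 + 2k3 + k4).
t=1.000000, w=-2.090000:
  k1 = f(1.000000, -2.090000) = 5.801400
  k2 = f(1.085000, -1.596881) = 4.588327
  k3 = f(1.085000, -1.699992) = 4.841981
  k4 = f(1.170000, -1.266863) = 3.776484
  w ← -2.090000 + (0.17/6)·(k1 + 2k2 + 2k3 + k4) = -1.284243
w(1.17) ≈ -1.2842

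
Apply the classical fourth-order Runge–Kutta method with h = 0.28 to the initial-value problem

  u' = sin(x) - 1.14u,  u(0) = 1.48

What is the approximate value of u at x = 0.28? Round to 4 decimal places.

RK4: k1 = f(x_n, u_n); k2 = f(x_n + h/2, u_n + (h/2)·k1); k3 = f(x_n + h/2, u_n + (h/2)·k2); k4 = f(x_n + h, u_n + h·k3); u_{n+1} = u_n + (h/6)·(k1 + 2k2 + 2k3 + k4).
x=0.000000, u=1.480000:
  k1 = f(0.000000, 1.480000) = -1.687200
  k2 = f(0.140000, 1.243792) = -1.278380
  k3 = f(0.140000, 1.301027) = -1.343627
  k4 = f(0.280000, 1.103784) = -0.981958
  u ← 1.480000 + (0.28/6)·(k1 + 2k2 + 2k3 + k4) = 1.110719
u(0.28) ≈ 1.1107

1.1107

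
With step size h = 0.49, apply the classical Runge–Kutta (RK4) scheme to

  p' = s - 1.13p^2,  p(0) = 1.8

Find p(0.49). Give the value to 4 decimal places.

0.9596

RK4: k1 = f(s_n, p_n); k2 = f(s_n + h/2, p_n + (h/2)·k1); k3 = f(s_n + h/2, p_n + (h/2)·k2); k4 = f(s_n + h, p_n + h·k3); p_{n+1} = p_n + (h/6)·(k1 + 2k2 + 2k3 + k4).
s=0.000000, p=1.800000:
  k1 = f(0.000000, 1.800000) = -3.661200
  k2 = f(0.245000, 0.903006) = -0.676424
  k3 = f(0.245000, 1.634276) = -2.773070
  k4 = f(0.490000, 0.441196) = 0.270041
  p ← 1.800000 + (0.49/6)·(k1 + 2k2 + 2k3 + k4) = 0.959638
p(0.49) ≈ 0.9596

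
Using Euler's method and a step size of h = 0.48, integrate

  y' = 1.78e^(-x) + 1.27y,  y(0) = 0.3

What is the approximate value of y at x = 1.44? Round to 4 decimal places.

4.6428

Euler: y_{n+1} = y_n + h·f(x_n, y_n).
x=0.000000, y=0.300000: f=2.161000 → y ← 0.300000 + 0.48·2.161000 = 1.337280
x=0.480000, y=1.337280: f=2.799780 → y ← 1.337280 + 0.48·2.799780 = 2.681174
x=0.960000, y=2.681174: f=4.086641 → y ← 2.681174 + 0.48·4.086641 = 4.642762
y(1.44) ≈ 4.6428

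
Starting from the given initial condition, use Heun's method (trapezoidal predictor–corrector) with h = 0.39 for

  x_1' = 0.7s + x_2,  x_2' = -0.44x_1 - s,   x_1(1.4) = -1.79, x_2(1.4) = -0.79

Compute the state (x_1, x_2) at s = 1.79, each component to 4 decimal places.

-1.7092, -1.1112

Heun on (x_1,x_2): k1 = f(s_n, state_n); k2 = f(s_n + h, state_n + h·k1); state_{n+1} = state_n + (h/2)·(k1 + k2).
1.400000: (-1.790000, -0.790000)
  k1 = (0.190000, -0.612400)
  predictor → (-1.715900, -1.028836)
  k2 = (0.224164, -1.035004)
  → (-1.709238, -1.111244)
(x_1(1.79), x_2(1.79)) ≈ (-1.7092, -1.1112)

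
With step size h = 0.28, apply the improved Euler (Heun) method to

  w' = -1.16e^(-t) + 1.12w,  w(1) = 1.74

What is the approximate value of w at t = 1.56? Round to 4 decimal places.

2.9695

Heun: k1 = f(t_n, w_n); k2 = f(t_n + h, w_n + h·k1); w_{n+1} = w_n + (h/2)·(k1 + k2).
t=1.000000, w=1.740000:
  k1 = f(1.000000, 1.740000) = 1.522060
  k2 = f(1.280000, 2.166177) = 2.103595
  w ← 1.740000 + (0.28/2)·(1.522060 + 2.103595) = 2.247592
t=1.280000, w=2.247592:
  k1 = f(1.280000, 2.247592) = 2.194779
  k2 = f(1.560000, 2.862130) = 2.961828
  w ← 2.247592 + (0.28/2)·(2.194779 + 2.961828) = 2.969517
w(1.56) ≈ 2.9695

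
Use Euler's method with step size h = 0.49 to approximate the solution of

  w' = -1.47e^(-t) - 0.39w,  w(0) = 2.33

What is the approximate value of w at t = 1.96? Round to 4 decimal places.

Euler: w_{n+1} = w_n + h·f(t_n, w_n).
t=0.000000, w=2.330000: f=-2.378700 → w ← 2.330000 + 0.49·(-2.378700) = 1.164437
t=0.490000, w=1.164437: f=-1.354691 → w ← 1.164437 + 0.49·(-1.354691) = 0.500638
t=0.980000, w=0.500638: f=-0.746956 → w ← 0.500638 + 0.49·(-0.746956) = 0.134630
t=1.470000, w=0.134630: f=-0.390496 → w ← 0.134630 + 0.49·(-0.390496) = -0.056713
w(1.96) ≈ -0.0567

-0.0567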